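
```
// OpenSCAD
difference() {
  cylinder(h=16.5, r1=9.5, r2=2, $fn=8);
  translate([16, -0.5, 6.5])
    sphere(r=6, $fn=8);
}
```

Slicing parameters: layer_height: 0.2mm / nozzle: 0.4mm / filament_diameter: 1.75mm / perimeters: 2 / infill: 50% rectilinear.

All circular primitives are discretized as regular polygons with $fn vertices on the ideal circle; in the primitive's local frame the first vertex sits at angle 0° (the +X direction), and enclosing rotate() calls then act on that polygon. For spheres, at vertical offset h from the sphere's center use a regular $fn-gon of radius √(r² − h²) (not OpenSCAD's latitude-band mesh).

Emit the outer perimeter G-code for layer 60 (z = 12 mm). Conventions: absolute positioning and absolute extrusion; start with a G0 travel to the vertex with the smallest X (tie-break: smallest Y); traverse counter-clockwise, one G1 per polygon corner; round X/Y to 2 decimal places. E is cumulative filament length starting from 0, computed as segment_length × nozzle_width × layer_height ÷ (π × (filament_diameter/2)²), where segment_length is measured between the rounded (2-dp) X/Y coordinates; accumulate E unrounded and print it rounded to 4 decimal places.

At z = 12 mm: the cone: at t=0.727 of its height the radius interpolates to r₁+(r₂−r₁)t = 4.045, giving a regular 8-gon of that circumradius; the sphere at (16, -0.5): section is a regular 8-gon, circumradius = √(r²−h²) = √(6²−5.5²) = 2.398; After the difference (first − rest): starting from the cone, the r=6 sphere at (16, -0.5) misses the remaining region (no effect) — 1 connected region. The outline is a single polygon with 8 vertices. Extrusion per mm of travel: 0.4 × 0.2 / (π × 0.875²) = 0.033260. Accumulating E over each segment gives final E = 0.8242.

G0 X-4.05 Y0.00 Z12.00
G1 X-2.86 Y-2.86 E0.1030
G1 X0.00 Y-4.05 E0.2061
G1 X2.86 Y-2.86 E0.3091
G1 X4.05 Y0.00 E0.4121
G1 X2.86 Y2.86 E0.5151
G1 X0.00 Y4.05 E0.6182
G1 X-2.86 Y2.86 E0.7212
G1 X-4.05 Y0.00 E0.8242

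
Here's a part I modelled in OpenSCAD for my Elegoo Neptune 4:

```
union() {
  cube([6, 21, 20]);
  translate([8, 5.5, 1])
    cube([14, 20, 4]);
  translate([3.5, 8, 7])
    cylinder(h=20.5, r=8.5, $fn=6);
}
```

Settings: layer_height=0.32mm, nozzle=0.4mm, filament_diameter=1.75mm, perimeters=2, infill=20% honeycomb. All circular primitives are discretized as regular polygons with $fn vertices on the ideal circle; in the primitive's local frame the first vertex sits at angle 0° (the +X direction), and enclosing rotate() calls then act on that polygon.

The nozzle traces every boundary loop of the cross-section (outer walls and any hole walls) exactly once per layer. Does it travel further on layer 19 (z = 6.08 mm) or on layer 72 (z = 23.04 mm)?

Layer 19 (z = 6.08): the cube (footprint 6×21) is included at this height (perimeter 54.00 mm); the cube at (8, 5.5) is not intersected at this z (z outside [1, 5]); the cylinder at (3.5, 8) is not intersected at this z (z outside [7, 27.5]); Taking the union: only the 6×21 cube is present, so the union is just that shape — boundary = 54.00 mm. So its perimeter = 54.00 mm. Layer 72 (z = 23.04): the cube is not intersected at this z (z outside [0, 20]); the cube at (8, 5.5) does not reach this height (z outside [1, 5]); the r=8.5 cylinder at (3.5, 8) gives a regular 6-gon of circumradius 8.5 (constant along its height) (perimeter = 2·6·8.500·sin(180°/6) = 51.00 mm); Combining (union): only the r=8.5 cylinder at (3.5, 8) is present, so the union is just that shape — boundary = 51.00 mm. So its perimeter = 51.00 mm. Layer 19 is larger (54.00 vs 51.00 mm).

layer 19 (z = 6.08 mm)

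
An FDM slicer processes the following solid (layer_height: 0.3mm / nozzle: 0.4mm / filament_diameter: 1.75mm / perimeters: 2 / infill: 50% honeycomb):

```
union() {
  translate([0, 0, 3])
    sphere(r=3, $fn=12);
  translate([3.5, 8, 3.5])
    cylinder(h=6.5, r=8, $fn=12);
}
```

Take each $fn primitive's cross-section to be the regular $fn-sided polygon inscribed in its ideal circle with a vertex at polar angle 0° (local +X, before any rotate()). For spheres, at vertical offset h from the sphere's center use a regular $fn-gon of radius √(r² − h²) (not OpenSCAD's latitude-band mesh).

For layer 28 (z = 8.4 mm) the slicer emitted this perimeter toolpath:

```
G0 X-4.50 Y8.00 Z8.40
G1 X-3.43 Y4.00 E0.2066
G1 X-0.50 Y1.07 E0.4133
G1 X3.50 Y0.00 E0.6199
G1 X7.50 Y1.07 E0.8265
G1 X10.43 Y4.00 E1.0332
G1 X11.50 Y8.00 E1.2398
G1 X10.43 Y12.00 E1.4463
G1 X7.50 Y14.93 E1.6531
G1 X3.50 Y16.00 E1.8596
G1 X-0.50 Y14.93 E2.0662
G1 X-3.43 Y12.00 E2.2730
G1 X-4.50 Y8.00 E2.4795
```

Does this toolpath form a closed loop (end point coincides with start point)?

yes

Start point (G0): (-4.50, 8.00). End point (last G1): the path returns to the start — closed.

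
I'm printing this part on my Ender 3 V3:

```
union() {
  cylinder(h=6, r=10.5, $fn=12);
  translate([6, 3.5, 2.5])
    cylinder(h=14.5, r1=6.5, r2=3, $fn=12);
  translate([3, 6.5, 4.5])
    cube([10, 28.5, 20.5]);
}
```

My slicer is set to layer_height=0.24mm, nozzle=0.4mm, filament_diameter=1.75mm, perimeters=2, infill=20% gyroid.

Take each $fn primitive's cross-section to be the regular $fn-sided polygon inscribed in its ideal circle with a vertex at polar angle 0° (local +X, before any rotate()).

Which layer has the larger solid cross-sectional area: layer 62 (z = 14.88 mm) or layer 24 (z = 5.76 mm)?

Layer 62 (z = 14.88): the cylinder is not intersected at this z (z outside [0, 6]); the cone at (6, 3.5) contributes a regular 12-gon of circumradius 3.512 (interpolated between r1=6.5 and r2=3 at t=0.854) (area = (12/2)·3.512²·sin(360°/12) = 37.00 mm²); the cube at (3, 6.5) is present — its section is the full 10×28.5 rectangle (area 285.00 mm²); Taking the union: the regions partially overlap — summed areas 322.00 mm² minus the doubly-counted overlap 0.97 mm² gives 321.02 mm² — area = 321.02 mm². So its area = 321.02 mm². Layer 24 (z = 5.76): the r=10.5 cylinder gives a regular 12-gon of circumradius 10.5 (constant along its height) (area = (12/2)·10.500²·sin(360°/12) = 330.75 mm²); the cone at (6, 3.5) (r1=6.5→r2=3) has section circumradius 5.713 here — a regular 12-gon (area = (12/2)·5.713²·sin(360°/12) = 97.92 mm²); the cube at (3, 6.5) is present — its section is the full 10×28.5 rectangle (area 285.00 mm²); Taking the union: the regions partially overlap — summed areas 713.67 mm² minus the doubly-counted overlap 96.67 mm² gives 617.00 mm² — area = 617.00 mm². So its area = 617.00 mm². Layer 24 is larger (617.00 vs 321.02 mm²).

layer 24 (z = 5.76 mm)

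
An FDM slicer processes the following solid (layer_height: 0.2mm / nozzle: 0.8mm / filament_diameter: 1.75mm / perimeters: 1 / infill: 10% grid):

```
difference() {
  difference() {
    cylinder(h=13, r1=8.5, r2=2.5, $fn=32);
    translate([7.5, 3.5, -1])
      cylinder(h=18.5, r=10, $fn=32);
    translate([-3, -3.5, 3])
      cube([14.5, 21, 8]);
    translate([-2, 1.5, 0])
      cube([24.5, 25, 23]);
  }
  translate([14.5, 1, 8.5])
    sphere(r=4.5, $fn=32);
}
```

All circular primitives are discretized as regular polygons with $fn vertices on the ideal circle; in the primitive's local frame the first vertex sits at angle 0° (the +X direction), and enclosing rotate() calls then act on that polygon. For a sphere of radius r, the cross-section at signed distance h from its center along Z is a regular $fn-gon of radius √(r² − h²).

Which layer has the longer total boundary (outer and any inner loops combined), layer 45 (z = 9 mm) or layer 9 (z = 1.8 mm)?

Layer 45 (z = 9): the cone (r1=8.5→r2=2.5) has section circumradius 4.346 here — a regular 32-gon (perimeter = 2·32·4.346·sin(180°/32) = 27.26 mm); the r=10 cylinder at (7.5, 3.5) contributes a regular 32-gon of circumradius 10 (perimeter = 2·32·10.000·sin(180°/32) = 62.73 mm); the cube at (-3, -3.5) is present — its section is the full 14.5×21 rectangle (perimeter 71.00 mm); the cube at (-2, 1.5) (footprint 24.5×25) is included at this height (perimeter 99.00 mm); Subtracting the remaining from the first: starting from the cone, the r=10 cylinder at (7.5, 3.5) partially overlaps it — only the 41.31 mm² overlap (of its 312.14 mm²) is removed, clipping the outline; the 14.5×21 cube at (-3, -3.5) partially overlaps it — only the 9.82 mm² overlap (of its 304.50 mm²) is removed, clipping the outline; the 24.5×25 cube at (-2, 1.5) misses the remaining region (no effect) — boundary = 21.14 mm; the r=4.5 sphere at (14.5, 1) slices to a regular 32-gon of circumradius 4.472 (√(r²−h²) with h=0.5 from center) (perimeter = 2·32·4.472·sin(180°/32) = 28.05 mm); Subtracting the remaining from the first: starting from that combined region, the r=4.5 sphere at (14.5, 1) misses the remaining region (no effect) — boundary = 21.14 mm. So its perimeter = 21.14 mm. Layer 9 (z = 1.8): the cone: at t=0.138 of its height the radius interpolates to r₁+(r₂−r₁)t = 7.669, giving a regular 32-gon of that circumradius (perimeter = 2·32·7.669·sin(180°/32) = 48.11 mm); the r=10 cylinder at (7.5, 3.5) contributes a regular 32-gon of circumradius 10 (perimeter = 2·32·10.000·sin(180°/32) = 62.73 mm); the cube at (-3, -3.5) is not intersected at this z (z outside [3, 11]); the 24.5×25 cube at (-2, 1.5) contributes its full rectangle (perimeter 99.00 mm); After the difference (first − rest): starting from the cone, the r=10 cylinder at (7.5, 3.5) partially overlaps it — only the 101.25 mm² overlap (of its 312.14 mm²) is removed, clipping the outline; the 24.5×25 cube at (-2, 1.5) partially overlaps it — only the 0.14 mm² overlap (of its 612.50 mm²) is removed, clipping the outline — boundary = 43.79 mm; the sphere at (14.5, 1) is absent (|z−center|=6.700 > r=4.5); After the difference (first − rest): none of the subtracted shapes is present at this height, so the result so far is unchanged — boundary = 43.79 mm. So its perimeter = 43.79 mm. Layer 9 is larger (43.79 vs 21.14 mm).

layer 9 (z = 1.8 mm)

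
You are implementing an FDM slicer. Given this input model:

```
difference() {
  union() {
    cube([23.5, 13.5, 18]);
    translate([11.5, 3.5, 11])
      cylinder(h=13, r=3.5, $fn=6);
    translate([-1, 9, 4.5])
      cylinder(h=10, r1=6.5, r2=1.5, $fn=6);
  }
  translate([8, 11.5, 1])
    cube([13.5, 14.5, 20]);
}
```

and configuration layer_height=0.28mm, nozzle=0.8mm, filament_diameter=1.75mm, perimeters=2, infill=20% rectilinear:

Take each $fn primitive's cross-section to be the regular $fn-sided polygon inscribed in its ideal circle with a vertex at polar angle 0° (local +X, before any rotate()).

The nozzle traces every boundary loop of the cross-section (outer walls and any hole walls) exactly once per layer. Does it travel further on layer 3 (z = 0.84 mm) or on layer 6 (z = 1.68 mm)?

layer 6 (z = 1.68 mm)

Layer 3 (z = 0.84): the cube is present — its section is the full 23.5×13.5 rectangle (perimeter 74.00 mm); the cylinder at (11.5, 3.5) is not intersected at this z (z outside [11, 24]); the cone at (-1, 9) does not reach this height (z outside [4.5, 14.5]); Combining (union): only the 23.5×13.5 cube is present, so the union is just that shape — boundary = 74.00 mm; the cube at (8, 11.5) is absent (z outside [1, 21]); After the difference (first − rest): none of the subtracted shapes is present at this height, so that combined region is unchanged — boundary = 74.00 mm. So its perimeter = 74.00 mm. Layer 6 (z = 1.68): the cube (footprint 23.5×13.5) is included at this height (perimeter 74.00 mm); the cylinder at (11.5, 3.5) does not reach this height (z outside [11, 24]); the cone at (-1, 9) is not intersected at this z (z outside [4.5, 14.5]); Combining (union): only the 23.5×13.5 cube is present, so the union is just that shape — boundary = 74.00 mm; the cube at (8, 11.5) (footprint 13.5×14.5) is included at this height (perimeter 56.00 mm); Taking the first minus the rest: starting from the result so far, the 13.5×14.5 cube at (8, 11.5) partially overlaps it — only the 27.00 mm² overlap (of its 195.75 mm²) is removed, clipping the outline — boundary = 78.00 mm. So its perimeter = 78.00 mm. Layer 6 is larger (78.00 vs 74.00 mm).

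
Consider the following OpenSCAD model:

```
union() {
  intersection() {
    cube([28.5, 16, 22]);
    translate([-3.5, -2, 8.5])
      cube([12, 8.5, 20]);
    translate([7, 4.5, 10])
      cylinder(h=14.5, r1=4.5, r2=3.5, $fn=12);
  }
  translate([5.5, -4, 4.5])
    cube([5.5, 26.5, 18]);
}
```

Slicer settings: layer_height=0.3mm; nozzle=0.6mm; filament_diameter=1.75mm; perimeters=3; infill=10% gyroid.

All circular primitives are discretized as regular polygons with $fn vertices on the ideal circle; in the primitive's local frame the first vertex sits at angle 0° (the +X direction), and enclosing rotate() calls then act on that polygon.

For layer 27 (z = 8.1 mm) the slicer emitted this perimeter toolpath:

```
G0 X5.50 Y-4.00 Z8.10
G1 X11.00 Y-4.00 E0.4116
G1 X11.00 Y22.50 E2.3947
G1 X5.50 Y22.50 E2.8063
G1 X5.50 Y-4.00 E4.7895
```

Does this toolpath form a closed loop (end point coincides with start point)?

Start point (G0): (5.50, -4.00). End point (last G1): the path returns to the start — closed.

yes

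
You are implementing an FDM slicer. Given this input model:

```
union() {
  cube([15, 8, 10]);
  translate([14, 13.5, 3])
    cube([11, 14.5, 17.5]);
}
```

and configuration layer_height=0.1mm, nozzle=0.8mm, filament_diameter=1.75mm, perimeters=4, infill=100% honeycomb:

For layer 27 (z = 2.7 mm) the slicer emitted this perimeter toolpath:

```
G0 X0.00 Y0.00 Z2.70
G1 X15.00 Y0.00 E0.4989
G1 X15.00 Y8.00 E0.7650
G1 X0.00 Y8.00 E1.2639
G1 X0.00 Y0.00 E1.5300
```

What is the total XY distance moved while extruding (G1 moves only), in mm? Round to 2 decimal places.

Sum the Euclidean lengths of each G1 segment: total = 46.00 mm.

46.00 mm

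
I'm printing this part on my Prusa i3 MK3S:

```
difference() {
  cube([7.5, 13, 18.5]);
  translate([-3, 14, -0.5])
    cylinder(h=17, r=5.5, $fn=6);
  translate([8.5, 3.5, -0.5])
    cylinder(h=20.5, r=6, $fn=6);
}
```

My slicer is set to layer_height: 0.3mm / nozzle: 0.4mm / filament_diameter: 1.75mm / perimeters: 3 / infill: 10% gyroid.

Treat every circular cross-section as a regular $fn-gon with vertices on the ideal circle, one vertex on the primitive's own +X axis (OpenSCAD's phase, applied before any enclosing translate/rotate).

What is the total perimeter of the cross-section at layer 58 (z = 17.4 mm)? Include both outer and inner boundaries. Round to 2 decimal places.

41.37 mm

At z = 17.4 mm: the cube (footprint 7.5×13) is included at this height (perimeter 41.00 mm); the cylinder at (-3, 14) is absent (z outside [-0.5, 16.5]); the r=6 cylinder at (8.5, 3.5) gives a regular 6-gon of circumradius 6 (constant along its height) (perimeter = 2·6·6.000·sin(180°/6) = 36.00 mm); After the difference (first − rest): starting from the 7.5×13 cube, the r=6 cylinder at (8.5, 3.5) partially overlaps it — only the 32.15 mm² overlap (of its 93.53 mm²) is removed, clipping the outline — boundary = 41.37 mm. Overall, the cross-section is a single solid region. Total boundary length (outer) = 41.37 mm.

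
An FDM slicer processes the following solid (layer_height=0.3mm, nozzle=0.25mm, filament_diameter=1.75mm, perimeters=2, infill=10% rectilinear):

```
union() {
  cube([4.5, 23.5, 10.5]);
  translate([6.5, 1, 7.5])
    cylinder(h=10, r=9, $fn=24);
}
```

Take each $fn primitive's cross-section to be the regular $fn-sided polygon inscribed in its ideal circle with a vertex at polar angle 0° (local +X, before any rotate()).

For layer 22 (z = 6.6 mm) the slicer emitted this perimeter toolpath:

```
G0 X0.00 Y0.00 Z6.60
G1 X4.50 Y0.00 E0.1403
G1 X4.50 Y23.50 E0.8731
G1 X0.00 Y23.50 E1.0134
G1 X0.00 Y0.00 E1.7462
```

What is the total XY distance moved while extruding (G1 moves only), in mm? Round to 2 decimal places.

Sum the Euclidean lengths of each G1 segment: total = 56.00 mm.

56.00 mm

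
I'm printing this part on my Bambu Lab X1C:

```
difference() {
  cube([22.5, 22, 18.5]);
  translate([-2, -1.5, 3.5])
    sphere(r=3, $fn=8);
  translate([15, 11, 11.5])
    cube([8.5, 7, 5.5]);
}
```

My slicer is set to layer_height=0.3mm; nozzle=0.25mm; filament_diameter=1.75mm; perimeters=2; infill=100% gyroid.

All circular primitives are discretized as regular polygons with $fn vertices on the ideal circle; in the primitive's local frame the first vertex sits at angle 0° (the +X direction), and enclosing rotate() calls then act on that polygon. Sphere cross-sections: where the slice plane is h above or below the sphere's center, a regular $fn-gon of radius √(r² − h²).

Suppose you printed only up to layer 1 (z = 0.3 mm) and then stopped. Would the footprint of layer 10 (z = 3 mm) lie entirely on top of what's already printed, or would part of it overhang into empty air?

Compare the two slices. At z = 0.3: the 22.5×22 cube contributes its full rectangle (area 495.00 mm²); the sphere at (-2, -1.5) does not reach this height (|z−center|=3.200 > r=3); the cube at (15, 11) is not intersected at this z (z outside [11.5, 17]); Taking the first minus the rest: none of the subtracted shapes is present at this height, so the 22.5×22 cube is unchanged — area = 495.00 mm². At z = 3: the cube is present — its section is the full 22.5×22 rectangle (area 495.00 mm²); the r=3 sphere at (-2, -1.5) slices to a regular 8-gon of circumradius 2.958 (√(r²−h²) with h=0.5 from center) (area = (8/2)·2.958²·sin(360°/8) = 24.75 mm²); the cube at (15, 11) is not intersected at this z (z outside [11.5, 17]); Subtracting the remaining from the first: starting from the 22.5×22 cube (495.00 mm²), the r=3 sphere at (-2, -1.5) partially overlaps it — only the 0.13 mm² overlap (of its 24.75 mm²) is removed, clipping the outline — area = 494.87 mm². Checking containment: the cross-section at z = 3 is a subset of the cross-section at z = 0.3.

entirely on top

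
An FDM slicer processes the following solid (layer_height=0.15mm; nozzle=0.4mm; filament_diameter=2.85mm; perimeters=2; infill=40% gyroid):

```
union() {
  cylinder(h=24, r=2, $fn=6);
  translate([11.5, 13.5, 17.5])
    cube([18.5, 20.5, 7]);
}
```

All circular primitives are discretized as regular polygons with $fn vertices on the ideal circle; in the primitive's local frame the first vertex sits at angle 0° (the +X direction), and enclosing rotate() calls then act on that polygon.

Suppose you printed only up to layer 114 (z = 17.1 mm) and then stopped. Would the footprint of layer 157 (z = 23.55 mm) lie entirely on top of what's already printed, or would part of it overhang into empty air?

Compare the two slices. At z = 17.1: the r=2 cylinder gives a regular 6-gon of circumradius 2 (constant along its height) (area = (6/2)·2.000²·sin(360°/6) = 10.39 mm²); the cube at (11.5, 13.5) is not intersected at this z (z outside [17.5, 24.5]); Taking the union: only the r=2 cylinder is present, so the union is just that shape — area = 10.39 mm². At z = 23.55: the r=2 cylinder contributes a regular 6-gon of circumradius 2 (area = (6/2)·2.000²·sin(360°/6) = 10.39 mm²); the cube at (11.5, 13.5) (footprint 18.5×20.5) is included at this height (area 379.25 mm²); Merging all regions: the 2 present regions are separate (no shared area or edge), so areas and boundary lengths simply add and each stays a separate island — area = 389.64 mm². Checking containment: at z = 23.55 the cross-section extends beyond the z = 17.1 cross-section by about 379.25 mm².

part overhangs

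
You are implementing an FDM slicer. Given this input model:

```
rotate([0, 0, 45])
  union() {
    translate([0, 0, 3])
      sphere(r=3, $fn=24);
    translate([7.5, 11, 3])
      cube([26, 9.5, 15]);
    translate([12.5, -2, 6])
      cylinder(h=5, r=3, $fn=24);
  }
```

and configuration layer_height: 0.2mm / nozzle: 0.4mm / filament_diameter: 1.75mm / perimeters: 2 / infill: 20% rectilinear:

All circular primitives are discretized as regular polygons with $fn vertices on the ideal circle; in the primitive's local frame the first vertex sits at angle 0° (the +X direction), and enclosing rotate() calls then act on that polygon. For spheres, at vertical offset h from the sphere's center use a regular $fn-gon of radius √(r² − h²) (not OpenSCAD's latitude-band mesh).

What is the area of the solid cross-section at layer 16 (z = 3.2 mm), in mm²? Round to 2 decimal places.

274.83 mm²

At z = 3.2 mm: the r=3 sphere slices to a regular 24-gon of circumradius 2.993 (√(r²−h²) with h=0.2 from center) (area = (24/2)·2.993²·sin(360°/24) = 27.83 mm²); the cube at (7.5, 11) is present — its section is the full 26×9.5 rectangle (area 247.00 mm²); the cylinder at (12.5, -2) is not intersected at this z (z outside [6, 11]); Taking the union: the 2 present regions are separate (no shared area or edge), so areas and boundary lengths simply add and each stays a separate island — area = 274.83 mm²; (rotated 45° about Z; rotation is an isometry so areas/perimeters/island counts are preserved). Overall, the cross-section has 2 separate islands. Net area = 274.83 mm².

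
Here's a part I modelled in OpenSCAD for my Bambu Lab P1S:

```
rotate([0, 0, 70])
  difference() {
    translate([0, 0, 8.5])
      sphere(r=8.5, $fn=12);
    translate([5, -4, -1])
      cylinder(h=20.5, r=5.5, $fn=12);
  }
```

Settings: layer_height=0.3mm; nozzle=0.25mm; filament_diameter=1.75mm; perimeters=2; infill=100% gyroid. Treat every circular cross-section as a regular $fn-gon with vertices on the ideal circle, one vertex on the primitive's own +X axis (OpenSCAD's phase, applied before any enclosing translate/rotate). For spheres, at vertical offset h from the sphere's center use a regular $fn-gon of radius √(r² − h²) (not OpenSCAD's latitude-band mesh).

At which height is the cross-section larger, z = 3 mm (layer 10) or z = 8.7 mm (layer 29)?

Layer 10 (z = 3): the r=8.5 sphere slices to a regular 12-gon of circumradius 6.481 (√(r²−h²) with h=5.5 from center) (area = (12/2)·6.481²·sin(360°/12) = 126.00 mm²); the r=5.5 cylinder at (5, -4) gives a regular 12-gon of circumradius 5.5 (constant along its height) (area = (12/2)·5.500²·sin(360°/12) = 90.75 mm²); Subtracting the remaining from the first: starting from the r=8.5 sphere (126.00 mm²), the r=5.5 cylinder at (5, -4) partially overlaps it — only the 36.36 mm² overlap (of its 90.75 mm²) is removed, clipping the outline — area = 89.64 mm²; (rotated 70° about Z; rotation is an isometry so areas/perimeters/island counts are preserved). So its area = 89.64 mm². Layer 29 (z = 8.7): the r=8.5 sphere contributes a regular 12-gon of circumradius √(8.5²−0.2²) = 8.498 (area = (12/2)·8.498²·sin(360°/12) = 216.63 mm²); the r=5.5 cylinder at (5, -4) gives a regular 12-gon of circumradius 5.5 (constant along its height) (area = (12/2)·5.500²·sin(360°/12) = 90.75 mm²); After the difference (first − rest): starting from the r=8.5 sphere (216.63 mm²), the r=5.5 cylinder at (5, -4) partially overlaps it — only the 59.08 mm² overlap (of its 90.75 mm²) is removed, clipping the outline — area = 157.55 mm²; (whole slice rotated 70° about Z — lengths, areas and connectivity unchanged). So its area = 157.55 mm². Layer 29 is larger (157.55 vs 89.64 mm²).

layer 29 (z = 8.7 mm)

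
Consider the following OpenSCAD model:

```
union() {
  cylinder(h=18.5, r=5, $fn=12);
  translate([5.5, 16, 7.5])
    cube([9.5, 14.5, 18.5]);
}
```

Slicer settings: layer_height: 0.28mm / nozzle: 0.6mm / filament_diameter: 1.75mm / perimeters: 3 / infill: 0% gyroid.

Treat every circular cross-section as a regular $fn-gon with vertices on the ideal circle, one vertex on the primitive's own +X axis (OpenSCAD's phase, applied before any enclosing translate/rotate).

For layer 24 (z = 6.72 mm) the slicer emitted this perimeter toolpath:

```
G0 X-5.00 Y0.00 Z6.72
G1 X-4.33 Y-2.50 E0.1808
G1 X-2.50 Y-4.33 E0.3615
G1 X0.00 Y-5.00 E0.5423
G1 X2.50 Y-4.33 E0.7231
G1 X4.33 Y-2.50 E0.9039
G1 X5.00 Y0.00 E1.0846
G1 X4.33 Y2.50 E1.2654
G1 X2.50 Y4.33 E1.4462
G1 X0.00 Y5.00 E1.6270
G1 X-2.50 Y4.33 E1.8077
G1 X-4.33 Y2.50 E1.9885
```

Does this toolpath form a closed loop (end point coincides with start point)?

no

Start point (G0): (-5.00, 0.00). End point (last G1): the path does not return to the start — open.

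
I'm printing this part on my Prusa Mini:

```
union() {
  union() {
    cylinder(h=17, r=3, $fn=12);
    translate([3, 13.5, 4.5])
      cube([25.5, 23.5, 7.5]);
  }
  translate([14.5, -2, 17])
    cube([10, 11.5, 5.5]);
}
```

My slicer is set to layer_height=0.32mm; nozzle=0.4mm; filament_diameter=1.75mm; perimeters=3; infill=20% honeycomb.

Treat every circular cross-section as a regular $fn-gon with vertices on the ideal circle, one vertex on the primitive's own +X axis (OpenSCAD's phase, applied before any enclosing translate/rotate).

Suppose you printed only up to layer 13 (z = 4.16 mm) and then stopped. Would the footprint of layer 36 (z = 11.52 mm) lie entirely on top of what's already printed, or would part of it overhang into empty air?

part overhangs

Compare the two slices. At z = 4.16: the r=3 cylinder contributes a regular 12-gon of circumradius 3 (area = (12/2)·3.000²·sin(360°/12) = 27.00 mm²); the cube at (3, 13.5) is not intersected at this z (z outside [4.5, 12]); Merging all regions: only the r=3 cylinder is present, so the union is just that shape — area = 27.00 mm²; the cube at (14.5, -2) is not intersected at this z (z outside [17, 22.5]); Combining (union): only that combined region is present, so the union is just that shape — area = 27.00 mm². At z = 11.52: the r=3 cylinder gives a regular 12-gon of circumradius 3 (constant along its height) (area = (12/2)·3.000²·sin(360°/12) = 27.00 mm²); the cube at (3, 13.5) is present — its section is the full 25.5×23.5 rectangle (area 599.25 mm²); Combining (union): the 2 present regions are separate (no shared area or edge), so areas and boundary lengths simply add and each stays a separate island — area = 626.25 mm²; the cube at (14.5, -2) does not reach this height (z outside [17, 22.5]); Taking the union: only that combined region is present, so the union is just that shape — area = 626.25 mm². Checking containment: at z = 11.52 the cross-section extends beyond the z = 4.16 cross-section by about 599.25 mm².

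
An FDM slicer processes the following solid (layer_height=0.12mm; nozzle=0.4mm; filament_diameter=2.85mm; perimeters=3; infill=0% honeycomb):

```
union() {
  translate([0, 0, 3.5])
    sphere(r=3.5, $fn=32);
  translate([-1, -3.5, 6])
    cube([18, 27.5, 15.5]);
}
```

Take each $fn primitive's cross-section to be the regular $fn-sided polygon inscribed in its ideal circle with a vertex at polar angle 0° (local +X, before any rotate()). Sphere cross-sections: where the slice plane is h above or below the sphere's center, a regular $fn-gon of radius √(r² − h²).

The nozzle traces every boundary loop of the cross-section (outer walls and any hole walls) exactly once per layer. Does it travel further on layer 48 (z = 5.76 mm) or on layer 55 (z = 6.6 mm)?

Layer 48 (z = 5.76): the sphere: section is a regular 32-gon, circumradius = √(r²−h²) = √(3.5²−2.26²) = 2.673 (perimeter = 2·32·2.673·sin(180°/32) = 16.77 mm); the cube at (-1, -3.5) does not reach this height (z outside [6, 21.5]); Taking the union: only the r=3.5 sphere is present, so the union is just that shape — boundary = 16.77 mm. So its perimeter = 16.77 mm. Layer 55 (z = 6.6): the r=3.5 sphere slices to a regular 32-gon of circumradius 1.625 (√(r²−h²) with h=3.1 from center) (perimeter = 2·32·1.625·sin(180°/32) = 10.19 mm); the 18×27.5 cube at (-1, -3.5) contributes its full rectangle (perimeter 91.00 mm); Taking the union: the regions partially overlap (shared area 7.14 mm²), so the edge portions inside another operand are dropped and the merged outline is re-measured after clipping — boundary = 91.39 mm. So its perimeter = 91.39 mm. Layer 55 is larger (91.39 vs 16.77 mm).

layer 55 (z = 6.6 mm)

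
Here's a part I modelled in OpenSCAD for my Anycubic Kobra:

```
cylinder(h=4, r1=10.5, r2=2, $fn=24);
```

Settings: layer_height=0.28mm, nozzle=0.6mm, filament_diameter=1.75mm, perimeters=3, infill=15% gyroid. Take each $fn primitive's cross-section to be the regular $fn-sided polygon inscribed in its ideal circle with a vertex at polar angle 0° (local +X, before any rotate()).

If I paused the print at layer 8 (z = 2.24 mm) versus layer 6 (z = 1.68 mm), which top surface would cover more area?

Layer 8 (z = 2.24): the cone: at t=0.560 of its height the radius interpolates to r₁+(r₂−r₁)t = 5.740, giving a regular 24-gon of that circumradius (area = (24/2)·5.740²·sin(360°/24) = 102.33 mm²). So its area = 102.33 mm². Layer 6 (z = 1.68): the cone (r1=10.5→r2=2) has section circumradius 6.930 here — a regular 24-gon (area = (24/2)·6.930²·sin(360°/24) = 149.16 mm²). So its area = 149.16 mm². Layer 6 is larger (149.16 vs 102.33 mm²).

layer 6 (z = 1.68 mm)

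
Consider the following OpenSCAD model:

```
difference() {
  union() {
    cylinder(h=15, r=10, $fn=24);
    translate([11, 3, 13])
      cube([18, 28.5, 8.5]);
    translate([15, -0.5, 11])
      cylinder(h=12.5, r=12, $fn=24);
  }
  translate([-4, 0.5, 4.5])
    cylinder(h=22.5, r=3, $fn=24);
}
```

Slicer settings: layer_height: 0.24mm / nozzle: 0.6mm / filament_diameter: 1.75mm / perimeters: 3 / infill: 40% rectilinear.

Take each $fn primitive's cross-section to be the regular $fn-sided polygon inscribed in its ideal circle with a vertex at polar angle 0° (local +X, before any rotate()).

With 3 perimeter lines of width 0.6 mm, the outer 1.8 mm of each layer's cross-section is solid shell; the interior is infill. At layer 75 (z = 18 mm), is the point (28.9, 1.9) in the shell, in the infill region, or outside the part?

outside

At z = 18 mm: the cylinder does not reach this height (z outside [0, 15]); the cube at (11, 3) is present — its section is the full 18×28.5 rectangle; the cylinder at (15, -0.5): section is a regular 24-gon, circumradius r=12; Merging all regions: the regions partially overlap (shared area 103.47 mm²), so overlapping operands fuse into one piece — 1 connected region; the r=3 cylinder at (-4, 0.5) gives a regular 24-gon of circumradius 3 (constant along its height); After the difference (first − rest): starting from that combined region, the r=3 cylinder at (-4, 0.5) misses the remaining region (no effect) — 1 connected region. Overall, the cross-section is a single solid region. The nearest boundary edge runs (29.00, 3.00)→(26.43, 3.00); distance from the point to it = 1.10 mm. The point is not inside any of the regions above, so it lies outside the cross-section (1.10 mm from the nearest boundary).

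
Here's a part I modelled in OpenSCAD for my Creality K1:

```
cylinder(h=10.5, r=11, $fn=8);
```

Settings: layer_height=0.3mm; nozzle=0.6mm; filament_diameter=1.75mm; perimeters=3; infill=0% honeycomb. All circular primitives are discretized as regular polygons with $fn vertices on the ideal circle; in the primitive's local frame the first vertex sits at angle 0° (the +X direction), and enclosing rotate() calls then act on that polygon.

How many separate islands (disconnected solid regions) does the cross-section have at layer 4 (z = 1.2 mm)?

At z = 1.2 mm: the r=11 cylinder gives a regular 8-gon of circumradius 11 (constant along its height). Overall, the cross-section is a single solid region. Island count = 1.

1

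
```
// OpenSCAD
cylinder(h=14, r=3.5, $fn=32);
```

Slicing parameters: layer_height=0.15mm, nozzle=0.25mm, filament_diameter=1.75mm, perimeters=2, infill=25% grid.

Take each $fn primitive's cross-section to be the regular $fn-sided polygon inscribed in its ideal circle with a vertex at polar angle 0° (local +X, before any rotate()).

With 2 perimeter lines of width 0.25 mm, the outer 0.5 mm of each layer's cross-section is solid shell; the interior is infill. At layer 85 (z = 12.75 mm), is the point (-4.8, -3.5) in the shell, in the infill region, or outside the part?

outside

At z = 12.75 mm: the cylinder: section is a regular 32-gon, circumradius r=3.5. Overall, the cross-section is a single solid region. The nearest boundary edge runs (-2.91, -1.94)→(-2.47, -2.47); distance from the point to it = 2.45 mm. The point is not inside any of the regions above, so it lies outside the cross-section (2.45 mm from the nearest boundary).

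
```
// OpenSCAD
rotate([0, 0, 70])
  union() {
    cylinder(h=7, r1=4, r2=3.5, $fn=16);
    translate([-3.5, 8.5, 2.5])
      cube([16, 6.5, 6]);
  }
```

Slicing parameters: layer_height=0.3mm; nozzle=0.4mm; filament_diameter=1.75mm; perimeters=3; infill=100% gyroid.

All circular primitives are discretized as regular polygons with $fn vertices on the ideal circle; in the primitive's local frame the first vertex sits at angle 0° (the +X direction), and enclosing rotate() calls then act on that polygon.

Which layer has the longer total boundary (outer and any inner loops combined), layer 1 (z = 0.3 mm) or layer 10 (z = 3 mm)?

Layer 1 (z = 0.3): the cone (r1=4→r2=3.5) has section circumradius 3.979 here — a regular 16-gon (perimeter = 2·16·3.979·sin(180°/16) = 24.84 mm); the cube at (-3.5, 8.5) is not intersected at this z (z outside [2.5, 8.5]); Taking the union: only the cone is present, so the union is just that shape — boundary = 24.84 mm; (whole slice rotated 70° about Z — lengths, areas and connectivity unchanged). So its perimeter = 24.84 mm. Layer 10 (z = 3): the cone (r1=4→r2=3.5) has section circumradius 3.786 here — a regular 16-gon (perimeter = 2·16·3.786·sin(180°/16) = 23.63 mm); the cube at (-3.5, 8.5) (footprint 16×6.5) is included at this height (perimeter 45.00 mm); Combining (union): the 2 present regions are separate (no shared area or edge), so areas and boundary lengths simply add and each stays a separate island — boundary = 68.63 mm; (rotated 70° about Z; rotation is an isometry so areas/perimeters/island counts are preserved). So its perimeter = 68.63 mm. Layer 10 is larger (68.63 vs 24.84 mm).

layer 10 (z = 3 mm)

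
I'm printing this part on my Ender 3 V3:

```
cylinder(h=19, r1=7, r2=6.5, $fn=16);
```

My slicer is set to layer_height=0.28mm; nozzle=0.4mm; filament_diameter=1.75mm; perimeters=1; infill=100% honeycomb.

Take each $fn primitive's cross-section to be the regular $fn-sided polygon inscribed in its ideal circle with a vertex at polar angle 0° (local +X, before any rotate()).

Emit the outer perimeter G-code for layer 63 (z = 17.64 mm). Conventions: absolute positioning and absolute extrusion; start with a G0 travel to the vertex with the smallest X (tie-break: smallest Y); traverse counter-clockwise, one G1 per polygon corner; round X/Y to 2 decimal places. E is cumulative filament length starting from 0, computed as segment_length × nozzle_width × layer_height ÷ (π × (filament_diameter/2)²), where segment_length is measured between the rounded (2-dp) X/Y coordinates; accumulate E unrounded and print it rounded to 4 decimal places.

At z = 17.64 mm: the cone: at t=0.928 of its height the radius interpolates to r₁+(r₂−r₁)t = 6.536, giving a regular 16-gon of that circumradius. The outline is a single polygon with 16 vertices. Extrusion per mm of travel: 0.4 × 0.28 / (π × 0.875²) = 0.046564. Accumulating E over each segment gives final E = 1.9002.

G0 X-6.54 Y0.00 Z17.64
G1 X-6.04 Y-2.50 E0.1187
G1 X-4.62 Y-4.62 E0.2375
G1 X-2.50 Y-6.04 E0.3563
G1 X0.00 Y-6.54 E0.4751
G1 X2.50 Y-6.04 E0.5938
G1 X4.62 Y-4.62 E0.7126
G1 X6.04 Y-2.50 E0.8314
G1 X6.54 Y0.00 E0.9501
G1 X6.04 Y2.50 E1.0688
G1 X4.62 Y4.62 E1.1877
G1 X2.50 Y6.04 E1.3065
G1 X0.00 Y6.54 E1.4252
G1 X-2.50 Y6.04 E1.5439
G1 X-4.62 Y4.62 E1.6627
G1 X-6.04 Y2.50 E1.7815
G1 X-6.54 Y0.00 E1.9002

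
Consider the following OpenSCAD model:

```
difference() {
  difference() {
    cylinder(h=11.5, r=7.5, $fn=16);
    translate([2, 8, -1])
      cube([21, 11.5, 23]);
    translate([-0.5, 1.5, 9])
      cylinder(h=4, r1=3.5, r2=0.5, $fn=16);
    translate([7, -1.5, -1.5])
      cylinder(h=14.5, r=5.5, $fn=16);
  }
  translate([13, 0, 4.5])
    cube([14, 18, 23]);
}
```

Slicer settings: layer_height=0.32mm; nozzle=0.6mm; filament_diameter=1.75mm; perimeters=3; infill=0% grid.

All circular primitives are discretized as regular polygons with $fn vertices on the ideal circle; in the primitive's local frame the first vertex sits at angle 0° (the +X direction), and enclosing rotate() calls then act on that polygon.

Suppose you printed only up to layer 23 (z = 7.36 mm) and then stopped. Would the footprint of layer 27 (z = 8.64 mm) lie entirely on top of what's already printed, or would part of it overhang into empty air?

entirely on top

Compare the two slices. At z = 7.36: the r=7.5 cylinder contributes a regular 16-gon of circumradius 7.5 (area = (16/2)·7.500²·sin(360°/16) = 172.21 mm²); the cube at (2, 8) is present — its section is the full 21×11.5 rectangle (area 241.50 mm²); the cone at (-0.5, 1.5) does not reach this height (z outside [9, 13]); the cylinder at (7, -1.5): section is a regular 16-gon, circumradius r=5.5 (area = (16/2)·5.500²·sin(360°/16) = 92.61 mm²); Subtracting the remaining from the first: starting from the r=7.5 cylinder (172.21 mm²), the 21×11.5 cube at (2, 8) misses the remaining region (no effect); the r=5.5 cylinder at (7, -1.5) partially overlaps it — only the 41.49 mm² overlap (of its 92.61 mm²) is removed, clipping the outline — area = 130.72 mm²; the 14×18 cube at (13, 0) contributes its full rectangle (area 252.00 mm²); Taking the first minus the rest: starting from that combined region (130.72 mm²), the 14×18 cube at (13, 0) misses the remaining region (no effect) — area = 130.72 mm². At z = 8.64: the r=7.5 cylinder contributes a regular 16-gon of circumradius 7.5 (area = (16/2)·7.500²·sin(360°/16) = 172.21 mm²); the 21×11.5 cube at (2, 8) contributes its full rectangle (area 241.50 mm²); the cone at (-0.5, 1.5) does not reach this height (z outside [9, 13]); the r=5.5 cylinder at (7, -1.5) contributes a regular 16-gon of circumradius 5.5 (area = (16/2)·5.500²·sin(360°/16) = 92.61 mm²); Taking the first minus the rest: starting from the r=7.5 cylinder (172.21 mm²), the 21×11.5 cube at (2, 8) misses the remaining region (no effect); the r=5.5 cylinder at (7, -1.5) partially overlaps it — only the 41.49 mm² overlap (of its 92.61 mm²) is removed, clipping the outline — area = 130.72 mm²; the cube at (13, 0) (footprint 14×18) is included at this height (area 252.00 mm²); After the difference (first − rest): starting from the result so far (130.72 mm²), the 14×18 cube at (13, 0) misses the remaining region (no effect) — area = 130.72 mm². Checking containment: the cross-section at z = 8.64 is a subset of the cross-section at z = 7.36.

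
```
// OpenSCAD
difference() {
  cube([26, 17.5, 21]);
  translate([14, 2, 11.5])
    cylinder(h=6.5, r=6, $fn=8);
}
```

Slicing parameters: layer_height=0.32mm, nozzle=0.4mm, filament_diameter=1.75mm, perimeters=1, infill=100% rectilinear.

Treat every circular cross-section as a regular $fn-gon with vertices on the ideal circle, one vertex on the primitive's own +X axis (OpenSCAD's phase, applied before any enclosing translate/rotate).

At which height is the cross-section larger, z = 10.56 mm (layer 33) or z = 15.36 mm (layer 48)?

Layer 33 (z = 10.56): the 26×17.5 cube contributes its full rectangle (area 455.00 mm²); the cylinder at (14, 2) does not reach this height (z outside [11.5, 18]); After the difference (first − rest): none of the subtracted shapes is present at this height, so the 26×17.5 cube is unchanged — area = 455.00 mm². So its area = 455.00 mm². Layer 48 (z = 15.36): the cube is present — its section is the full 26×17.5 rectangle (area 455.00 mm²); the r=6 cylinder at (14, 2) gives a regular 8-gon of circumradius 6 (constant along its height) (area = (8/2)·6.000²·sin(360°/8) = 101.82 mm²); Taking the first minus the rest: starting from the 26×17.5 cube (455.00 mm²), the r=6 cylinder at (14, 2) partially overlaps it — only the 73.25 mm² overlap (of its 101.82 mm²) is removed, clipping the outline — area = 381.75 mm². So its area = 381.75 mm². Layer 33 is larger (455.00 vs 381.75 mm²).

layer 33 (z = 10.56 mm)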